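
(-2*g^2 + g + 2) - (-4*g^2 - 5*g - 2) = 2*g^2 + 6*g + 4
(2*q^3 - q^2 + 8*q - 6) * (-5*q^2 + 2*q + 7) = -10*q^5 + 9*q^4 - 28*q^3 + 39*q^2 + 44*q - 42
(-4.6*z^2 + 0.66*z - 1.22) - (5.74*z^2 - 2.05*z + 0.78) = -10.34*z^2 + 2.71*z - 2.0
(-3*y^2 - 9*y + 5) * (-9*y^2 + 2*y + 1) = 27*y^4 + 75*y^3 - 66*y^2 + y + 5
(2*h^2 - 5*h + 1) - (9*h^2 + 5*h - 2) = -7*h^2 - 10*h + 3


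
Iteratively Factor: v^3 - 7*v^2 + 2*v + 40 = (v + 2)*(v^2 - 9*v + 20) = (v - 5)*(v + 2)*(v - 4)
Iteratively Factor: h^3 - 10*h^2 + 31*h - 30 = (h - 2)*(h^2 - 8*h + 15) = (h - 5)*(h - 2)*(h - 3)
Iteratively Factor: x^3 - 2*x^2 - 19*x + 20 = (x - 5)*(x^2 + 3*x - 4) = (x - 5)*(x - 1)*(x + 4)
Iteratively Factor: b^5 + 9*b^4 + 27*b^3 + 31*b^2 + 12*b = (b + 4)*(b^4 + 5*b^3 + 7*b^2 + 3*b) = (b + 1)*(b + 4)*(b^3 + 4*b^2 + 3*b) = b*(b + 1)*(b + 4)*(b^2 + 4*b + 3) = b*(b + 1)^2*(b + 4)*(b + 3)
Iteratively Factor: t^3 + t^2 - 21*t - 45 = (t + 3)*(t^2 - 2*t - 15) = (t - 5)*(t + 3)*(t + 3)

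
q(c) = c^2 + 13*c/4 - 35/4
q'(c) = 2*c + 13/4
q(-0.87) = -10.82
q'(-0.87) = 1.51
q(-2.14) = -11.13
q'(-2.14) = -1.03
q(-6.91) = 16.54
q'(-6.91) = -10.57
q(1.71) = -0.27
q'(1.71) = 6.67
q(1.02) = -4.39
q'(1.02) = 5.29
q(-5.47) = 3.39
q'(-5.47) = -7.69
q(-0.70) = -10.54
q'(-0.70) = 1.85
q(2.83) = 8.46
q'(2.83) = 8.91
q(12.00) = 174.25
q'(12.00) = 27.25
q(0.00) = -8.75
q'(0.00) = 3.25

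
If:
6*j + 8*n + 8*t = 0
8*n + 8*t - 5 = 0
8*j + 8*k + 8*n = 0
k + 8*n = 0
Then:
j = -5/6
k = 20/21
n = -5/42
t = 125/168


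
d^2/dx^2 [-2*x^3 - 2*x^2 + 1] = -12*x - 4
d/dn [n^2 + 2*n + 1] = 2*n + 2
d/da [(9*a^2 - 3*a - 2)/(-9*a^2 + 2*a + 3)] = (-9*a^2 + 18*a - 5)/(81*a^4 - 36*a^3 - 50*a^2 + 12*a + 9)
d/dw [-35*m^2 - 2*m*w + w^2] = -2*m + 2*w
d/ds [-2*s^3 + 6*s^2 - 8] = 6*s*(2 - s)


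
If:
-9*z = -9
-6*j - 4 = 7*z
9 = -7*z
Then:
No Solution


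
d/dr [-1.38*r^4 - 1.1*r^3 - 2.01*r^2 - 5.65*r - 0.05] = -5.52*r^3 - 3.3*r^2 - 4.02*r - 5.65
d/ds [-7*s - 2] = -7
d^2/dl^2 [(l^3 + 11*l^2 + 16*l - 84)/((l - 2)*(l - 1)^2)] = 6*(5*l + 51)/(l^4 - 4*l^3 + 6*l^2 - 4*l + 1)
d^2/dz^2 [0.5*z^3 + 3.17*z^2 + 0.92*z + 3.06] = 3.0*z + 6.34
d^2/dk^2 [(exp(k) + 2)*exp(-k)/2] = exp(-k)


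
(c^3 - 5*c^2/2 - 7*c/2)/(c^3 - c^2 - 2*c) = (c - 7/2)/(c - 2)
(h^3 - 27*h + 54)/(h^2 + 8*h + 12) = (h^2 - 6*h + 9)/(h + 2)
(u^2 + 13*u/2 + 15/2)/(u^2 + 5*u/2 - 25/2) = (2*u + 3)/(2*u - 5)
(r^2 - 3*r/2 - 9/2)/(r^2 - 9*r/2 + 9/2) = (2*r + 3)/(2*r - 3)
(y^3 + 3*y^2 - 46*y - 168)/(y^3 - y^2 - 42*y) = (y + 4)/y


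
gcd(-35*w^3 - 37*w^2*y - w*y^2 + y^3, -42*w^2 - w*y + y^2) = -7*w + y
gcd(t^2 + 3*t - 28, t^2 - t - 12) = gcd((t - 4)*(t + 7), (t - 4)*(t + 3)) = t - 4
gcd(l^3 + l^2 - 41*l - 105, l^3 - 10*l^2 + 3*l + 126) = l^2 - 4*l - 21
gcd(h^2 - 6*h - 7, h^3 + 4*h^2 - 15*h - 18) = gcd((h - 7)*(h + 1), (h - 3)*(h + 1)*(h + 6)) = h + 1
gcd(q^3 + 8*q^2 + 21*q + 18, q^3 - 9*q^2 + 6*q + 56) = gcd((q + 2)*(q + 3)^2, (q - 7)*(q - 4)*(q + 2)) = q + 2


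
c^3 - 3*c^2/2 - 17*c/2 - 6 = (c - 4)*(c + 1)*(c + 3/2)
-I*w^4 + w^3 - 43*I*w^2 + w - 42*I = (w - 6*I)*(w - I)*(w + 7*I)*(-I*w + 1)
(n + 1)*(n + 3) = n^2 + 4*n + 3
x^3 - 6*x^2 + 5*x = x*(x - 5)*(x - 1)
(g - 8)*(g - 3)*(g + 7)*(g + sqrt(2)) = g^4 - 4*g^3 + sqrt(2)*g^3 - 53*g^2 - 4*sqrt(2)*g^2 - 53*sqrt(2)*g + 168*g + 168*sqrt(2)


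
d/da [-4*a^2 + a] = 1 - 8*a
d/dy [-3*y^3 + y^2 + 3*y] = -9*y^2 + 2*y + 3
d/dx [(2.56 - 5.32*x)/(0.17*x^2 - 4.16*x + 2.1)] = (0.9044*x^2 - 0.8704*x - 0.522399999999999)/(0.0289*x^4 - 1.4144*x^3 + 18.0196*x^2 - 17.472*x + 4.41)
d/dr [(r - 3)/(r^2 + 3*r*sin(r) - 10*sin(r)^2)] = (r^2 + 3*r*sin(r) + (3 - r)*(3*r*cos(r) + 2*r + 3*sin(r) - 10*sin(2*r)) - 10*sin(r)^2)/((r - 2*sin(r))^2*(r + 5*sin(r))^2)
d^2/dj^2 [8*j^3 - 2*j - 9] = 48*j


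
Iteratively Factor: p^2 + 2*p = (p + 2)*(p)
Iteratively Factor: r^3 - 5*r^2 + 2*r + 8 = (r - 4)*(r^2 - r - 2) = (r - 4)*(r + 1)*(r - 2)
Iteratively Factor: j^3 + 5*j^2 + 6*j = (j)*(j^2 + 5*j + 6) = j*(j + 2)*(j + 3)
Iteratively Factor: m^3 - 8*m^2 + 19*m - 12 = (m - 4)*(m^2 - 4*m + 3) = (m - 4)*(m - 3)*(m - 1)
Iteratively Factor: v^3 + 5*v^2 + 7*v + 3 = (v + 3)*(v^2 + 2*v + 1) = (v + 1)*(v + 3)*(v + 1)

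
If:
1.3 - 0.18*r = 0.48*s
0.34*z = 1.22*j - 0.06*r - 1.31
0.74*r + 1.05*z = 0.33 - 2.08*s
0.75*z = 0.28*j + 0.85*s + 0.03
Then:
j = 0.76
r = 18.23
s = -4.13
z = -4.36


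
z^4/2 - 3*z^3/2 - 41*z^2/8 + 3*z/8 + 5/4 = (z/2 + 1)*(z - 5)*(z - 1/2)*(z + 1/2)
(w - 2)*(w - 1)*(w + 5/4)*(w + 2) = w^4 + w^3/4 - 21*w^2/4 - w + 5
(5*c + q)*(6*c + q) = 30*c^2 + 11*c*q + q^2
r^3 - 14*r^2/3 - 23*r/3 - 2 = (r - 6)*(r + 1/3)*(r + 1)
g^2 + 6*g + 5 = (g + 1)*(g + 5)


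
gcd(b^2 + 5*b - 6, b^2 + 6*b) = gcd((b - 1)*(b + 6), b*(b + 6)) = b + 6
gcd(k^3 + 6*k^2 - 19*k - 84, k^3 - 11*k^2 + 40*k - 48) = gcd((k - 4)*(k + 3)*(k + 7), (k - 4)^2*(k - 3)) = k - 4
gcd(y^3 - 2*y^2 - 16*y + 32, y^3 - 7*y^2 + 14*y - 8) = y^2 - 6*y + 8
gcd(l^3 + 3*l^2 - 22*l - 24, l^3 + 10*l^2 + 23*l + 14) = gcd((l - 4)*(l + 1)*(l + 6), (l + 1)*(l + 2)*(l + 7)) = l + 1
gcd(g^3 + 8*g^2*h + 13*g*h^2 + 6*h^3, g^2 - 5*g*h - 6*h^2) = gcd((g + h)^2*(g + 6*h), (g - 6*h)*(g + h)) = g + h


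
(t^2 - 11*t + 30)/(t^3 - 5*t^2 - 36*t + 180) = 1/(t + 6)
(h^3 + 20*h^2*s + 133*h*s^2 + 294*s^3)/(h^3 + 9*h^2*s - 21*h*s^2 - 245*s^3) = (-h - 6*s)/(-h + 5*s)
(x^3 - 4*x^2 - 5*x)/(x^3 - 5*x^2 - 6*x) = (x - 5)/(x - 6)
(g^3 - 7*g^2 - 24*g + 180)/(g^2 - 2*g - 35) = (g^2 - 12*g + 36)/(g - 7)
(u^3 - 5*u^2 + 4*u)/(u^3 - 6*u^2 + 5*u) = (u - 4)/(u - 5)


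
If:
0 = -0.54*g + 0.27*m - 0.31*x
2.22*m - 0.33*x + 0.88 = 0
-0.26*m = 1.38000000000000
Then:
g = 16.31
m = -5.31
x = -33.04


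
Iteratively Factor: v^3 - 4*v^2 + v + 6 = (v - 2)*(v^2 - 2*v - 3) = (v - 3)*(v - 2)*(v + 1)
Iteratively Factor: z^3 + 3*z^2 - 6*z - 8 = (z - 2)*(z^2 + 5*z + 4) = (z - 2)*(z + 4)*(z + 1)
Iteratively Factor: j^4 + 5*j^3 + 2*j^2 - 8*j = (j - 1)*(j^3 + 6*j^2 + 8*j) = (j - 1)*(j + 4)*(j^2 + 2*j) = (j - 1)*(j + 2)*(j + 4)*(j)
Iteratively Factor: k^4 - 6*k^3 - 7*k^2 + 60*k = (k)*(k^3 - 6*k^2 - 7*k + 60) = k*(k + 3)*(k^2 - 9*k + 20) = k*(k - 5)*(k + 3)*(k - 4)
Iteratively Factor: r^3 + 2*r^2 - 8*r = (r)*(r^2 + 2*r - 8) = r*(r + 4)*(r - 2)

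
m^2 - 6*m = m*(m - 6)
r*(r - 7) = r^2 - 7*r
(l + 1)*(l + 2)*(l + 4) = l^3 + 7*l^2 + 14*l + 8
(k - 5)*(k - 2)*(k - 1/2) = k^3 - 15*k^2/2 + 27*k/2 - 5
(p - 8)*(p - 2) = p^2 - 10*p + 16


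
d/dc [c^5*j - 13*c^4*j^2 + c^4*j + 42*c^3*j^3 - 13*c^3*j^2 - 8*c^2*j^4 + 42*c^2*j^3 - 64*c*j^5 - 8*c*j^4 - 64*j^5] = j*(5*c^4 - 52*c^3*j + 4*c^3 + 126*c^2*j^2 - 39*c^2*j - 16*c*j^3 + 84*c*j^2 - 64*j^4 - 8*j^3)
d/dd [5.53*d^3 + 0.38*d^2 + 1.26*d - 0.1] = 16.59*d^2 + 0.76*d + 1.26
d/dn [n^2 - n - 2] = 2*n - 1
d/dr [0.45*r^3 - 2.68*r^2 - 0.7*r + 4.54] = 1.35*r^2 - 5.36*r - 0.7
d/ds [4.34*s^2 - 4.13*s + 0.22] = 8.68*s - 4.13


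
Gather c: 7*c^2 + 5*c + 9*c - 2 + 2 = 7*c^2 + 14*c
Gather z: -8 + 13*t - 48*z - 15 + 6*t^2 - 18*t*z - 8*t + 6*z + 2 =6*t^2 + 5*t + z*(-18*t - 42) - 21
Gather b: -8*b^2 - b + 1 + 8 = -8*b^2 - b + 9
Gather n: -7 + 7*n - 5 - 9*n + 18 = 6 - 2*n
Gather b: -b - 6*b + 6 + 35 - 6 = 35 - 7*b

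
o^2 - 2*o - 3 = (o - 3)*(o + 1)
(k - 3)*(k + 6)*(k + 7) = k^3 + 10*k^2 + 3*k - 126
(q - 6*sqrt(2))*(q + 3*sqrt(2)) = q^2 - 3*sqrt(2)*q - 36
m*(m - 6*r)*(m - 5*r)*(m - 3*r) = m^4 - 14*m^3*r + 63*m^2*r^2 - 90*m*r^3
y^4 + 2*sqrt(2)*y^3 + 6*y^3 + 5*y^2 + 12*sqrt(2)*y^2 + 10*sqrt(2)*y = y*(y + 1)*(y + 5)*(y + 2*sqrt(2))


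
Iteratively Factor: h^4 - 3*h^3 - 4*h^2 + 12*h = (h - 2)*(h^3 - h^2 - 6*h) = h*(h - 2)*(h^2 - h - 6) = h*(h - 3)*(h - 2)*(h + 2)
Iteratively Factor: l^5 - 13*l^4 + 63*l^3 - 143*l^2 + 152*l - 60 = (l - 1)*(l^4 - 12*l^3 + 51*l^2 - 92*l + 60) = (l - 2)*(l - 1)*(l^3 - 10*l^2 + 31*l - 30) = (l - 5)*(l - 2)*(l - 1)*(l^2 - 5*l + 6) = (l - 5)*(l - 2)^2*(l - 1)*(l - 3)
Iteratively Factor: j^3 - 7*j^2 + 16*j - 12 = (j - 2)*(j^2 - 5*j + 6) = (j - 2)^2*(j - 3)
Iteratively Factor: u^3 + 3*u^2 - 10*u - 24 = (u + 4)*(u^2 - u - 6) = (u + 2)*(u + 4)*(u - 3)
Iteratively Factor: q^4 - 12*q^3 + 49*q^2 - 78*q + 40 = (q - 5)*(q^3 - 7*q^2 + 14*q - 8) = (q - 5)*(q - 2)*(q^2 - 5*q + 4) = (q - 5)*(q - 4)*(q - 2)*(q - 1)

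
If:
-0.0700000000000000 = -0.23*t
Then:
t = 0.30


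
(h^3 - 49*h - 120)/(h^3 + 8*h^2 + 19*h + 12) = (h^2 - 3*h - 40)/(h^2 + 5*h + 4)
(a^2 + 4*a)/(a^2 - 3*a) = (a + 4)/(a - 3)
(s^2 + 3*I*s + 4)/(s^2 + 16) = (s - I)/(s - 4*I)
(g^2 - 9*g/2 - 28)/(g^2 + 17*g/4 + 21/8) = 4*(g - 8)/(4*g + 3)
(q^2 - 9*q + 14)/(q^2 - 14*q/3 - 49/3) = 3*(q - 2)/(3*q + 7)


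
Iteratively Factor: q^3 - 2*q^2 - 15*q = (q - 5)*(q^2 + 3*q) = (q - 5)*(q + 3)*(q)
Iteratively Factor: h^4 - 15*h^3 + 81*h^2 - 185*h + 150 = (h - 5)*(h^3 - 10*h^2 + 31*h - 30) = (h - 5)^2*(h^2 - 5*h + 6) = (h - 5)^2*(h - 2)*(h - 3)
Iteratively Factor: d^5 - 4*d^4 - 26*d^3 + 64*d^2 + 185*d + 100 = (d - 5)*(d^4 + d^3 - 21*d^2 - 41*d - 20) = (d - 5)*(d + 1)*(d^3 - 21*d - 20) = (d - 5)*(d + 1)^2*(d^2 - d - 20) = (d - 5)^2*(d + 1)^2*(d + 4)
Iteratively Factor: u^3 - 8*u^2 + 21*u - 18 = (u - 3)*(u^2 - 5*u + 6) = (u - 3)^2*(u - 2)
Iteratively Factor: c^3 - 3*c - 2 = (c - 2)*(c^2 + 2*c + 1) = (c - 2)*(c + 1)*(c + 1)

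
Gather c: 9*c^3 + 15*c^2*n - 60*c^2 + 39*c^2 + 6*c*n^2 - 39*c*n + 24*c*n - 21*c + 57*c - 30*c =9*c^3 + c^2*(15*n - 21) + c*(6*n^2 - 15*n + 6)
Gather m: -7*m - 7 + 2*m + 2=-5*m - 5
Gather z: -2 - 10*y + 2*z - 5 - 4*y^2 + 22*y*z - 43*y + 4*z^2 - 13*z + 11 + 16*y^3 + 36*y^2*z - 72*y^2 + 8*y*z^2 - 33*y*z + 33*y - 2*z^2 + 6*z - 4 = 16*y^3 - 76*y^2 - 20*y + z^2*(8*y + 2) + z*(36*y^2 - 11*y - 5)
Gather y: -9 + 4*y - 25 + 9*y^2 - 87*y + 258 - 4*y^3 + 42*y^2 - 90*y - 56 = -4*y^3 + 51*y^2 - 173*y + 168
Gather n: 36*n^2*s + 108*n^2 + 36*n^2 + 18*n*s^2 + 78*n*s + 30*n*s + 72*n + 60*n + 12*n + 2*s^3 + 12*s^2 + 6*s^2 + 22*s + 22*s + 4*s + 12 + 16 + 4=n^2*(36*s + 144) + n*(18*s^2 + 108*s + 144) + 2*s^3 + 18*s^2 + 48*s + 32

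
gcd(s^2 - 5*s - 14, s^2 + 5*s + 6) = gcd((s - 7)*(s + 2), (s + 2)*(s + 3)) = s + 2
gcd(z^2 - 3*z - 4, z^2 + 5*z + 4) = z + 1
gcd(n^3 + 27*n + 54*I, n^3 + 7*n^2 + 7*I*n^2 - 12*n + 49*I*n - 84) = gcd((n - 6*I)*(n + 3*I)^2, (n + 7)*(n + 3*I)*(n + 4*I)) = n + 3*I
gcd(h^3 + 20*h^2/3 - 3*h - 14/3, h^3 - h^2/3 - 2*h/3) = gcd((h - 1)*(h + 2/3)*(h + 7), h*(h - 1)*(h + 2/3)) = h^2 - h/3 - 2/3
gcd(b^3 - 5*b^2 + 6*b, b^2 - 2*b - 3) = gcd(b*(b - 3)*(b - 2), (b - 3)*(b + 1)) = b - 3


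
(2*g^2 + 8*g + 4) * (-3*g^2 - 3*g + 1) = -6*g^4 - 30*g^3 - 34*g^2 - 4*g + 4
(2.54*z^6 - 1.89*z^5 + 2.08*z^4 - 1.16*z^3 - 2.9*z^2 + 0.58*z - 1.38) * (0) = 0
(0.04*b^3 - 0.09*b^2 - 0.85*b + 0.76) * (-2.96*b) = -0.1184*b^4 + 0.2664*b^3 + 2.516*b^2 - 2.2496*b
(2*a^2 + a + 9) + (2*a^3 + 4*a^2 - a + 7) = 2*a^3 + 6*a^2 + 16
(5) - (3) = 2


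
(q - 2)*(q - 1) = q^2 - 3*q + 2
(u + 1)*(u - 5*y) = u^2 - 5*u*y + u - 5*y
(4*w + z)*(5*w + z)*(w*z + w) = 20*w^3*z + 20*w^3 + 9*w^2*z^2 + 9*w^2*z + w*z^3 + w*z^2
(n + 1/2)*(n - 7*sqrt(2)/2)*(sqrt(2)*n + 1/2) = sqrt(2)*n^3 - 13*n^2/2 + sqrt(2)*n^2/2 - 13*n/4 - 7*sqrt(2)*n/4 - 7*sqrt(2)/8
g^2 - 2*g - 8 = (g - 4)*(g + 2)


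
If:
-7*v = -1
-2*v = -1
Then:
No Solution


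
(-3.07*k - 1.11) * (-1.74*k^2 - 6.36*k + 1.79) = 5.3418*k^3 + 21.4566*k^2 + 1.5643*k - 1.9869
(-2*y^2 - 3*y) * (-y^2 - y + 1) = 2*y^4 + 5*y^3 + y^2 - 3*y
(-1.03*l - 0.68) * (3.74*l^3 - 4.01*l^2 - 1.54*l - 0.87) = -3.8522*l^4 + 1.5871*l^3 + 4.313*l^2 + 1.9433*l + 0.5916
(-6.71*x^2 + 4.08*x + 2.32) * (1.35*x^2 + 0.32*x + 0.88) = -9.0585*x^4 + 3.3608*x^3 - 1.4672*x^2 + 4.3328*x + 2.0416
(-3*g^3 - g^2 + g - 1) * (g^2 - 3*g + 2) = -3*g^5 + 8*g^4 - 2*g^3 - 6*g^2 + 5*g - 2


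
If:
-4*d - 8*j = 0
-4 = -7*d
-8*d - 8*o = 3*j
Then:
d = 4/7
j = -2/7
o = -13/28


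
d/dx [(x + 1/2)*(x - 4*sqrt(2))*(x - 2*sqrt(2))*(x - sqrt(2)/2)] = 4*x^3 - 39*sqrt(2)*x^2/2 + 3*x^2/2 - 13*sqrt(2)*x/2 + 44*x - 8*sqrt(2) + 11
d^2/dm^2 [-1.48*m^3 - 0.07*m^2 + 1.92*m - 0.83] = -8.88*m - 0.14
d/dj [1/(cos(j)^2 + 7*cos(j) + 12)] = (2*cos(j) + 7)*sin(j)/(cos(j)^2 + 7*cos(j) + 12)^2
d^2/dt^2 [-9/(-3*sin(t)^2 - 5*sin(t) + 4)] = 9*(-36*sin(t)^4 - 45*sin(t)^3 - 19*sin(t)^2 + 70*sin(t) + 74)/(3*sin(t)^2 + 5*sin(t) - 4)^3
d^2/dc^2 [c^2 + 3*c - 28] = 2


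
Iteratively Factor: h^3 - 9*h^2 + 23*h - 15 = (h - 3)*(h^2 - 6*h + 5) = (h - 5)*(h - 3)*(h - 1)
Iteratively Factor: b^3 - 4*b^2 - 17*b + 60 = (b - 3)*(b^2 - b - 20) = (b - 5)*(b - 3)*(b + 4)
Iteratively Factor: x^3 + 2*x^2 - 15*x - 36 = (x - 4)*(x^2 + 6*x + 9) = (x - 4)*(x + 3)*(x + 3)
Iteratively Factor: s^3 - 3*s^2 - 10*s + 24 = (s - 4)*(s^2 + s - 6) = (s - 4)*(s - 2)*(s + 3)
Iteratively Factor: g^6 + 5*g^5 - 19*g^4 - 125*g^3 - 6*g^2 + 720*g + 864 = (g + 4)*(g^5 + g^4 - 23*g^3 - 33*g^2 + 126*g + 216) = (g + 3)*(g + 4)*(g^4 - 2*g^3 - 17*g^2 + 18*g + 72) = (g + 2)*(g + 3)*(g + 4)*(g^3 - 4*g^2 - 9*g + 36) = (g - 4)*(g + 2)*(g + 3)*(g + 4)*(g^2 - 9) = (g - 4)*(g + 2)*(g + 3)^2*(g + 4)*(g - 3)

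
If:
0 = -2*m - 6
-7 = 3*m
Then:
No Solution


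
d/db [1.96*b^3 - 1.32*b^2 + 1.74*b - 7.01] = 5.88*b^2 - 2.64*b + 1.74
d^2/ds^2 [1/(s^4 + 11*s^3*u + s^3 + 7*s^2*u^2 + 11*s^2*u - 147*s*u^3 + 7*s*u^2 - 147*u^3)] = 2*(-(6*s^2 + 33*s*u + 3*s + 7*u^2 + 11*u)*(s^4 + 11*s^3*u + s^3 + 7*s^2*u^2 + 11*s^2*u - 147*s*u^3 + 7*s*u^2 - 147*u^3) + (4*s^3 + 33*s^2*u + 3*s^2 + 14*s*u^2 + 22*s*u - 147*u^3 + 7*u^2)^2)/(s^4 + 11*s^3*u + s^3 + 7*s^2*u^2 + 11*s^2*u - 147*s*u^3 + 7*s*u^2 - 147*u^3)^3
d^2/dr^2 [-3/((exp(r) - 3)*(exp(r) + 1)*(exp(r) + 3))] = (-27*exp(5*r) - 33*exp(4*r) + 42*exp(3*r) - 162*exp(2*r) - 351*exp(r) + 243)*exp(r)/(exp(9*r) + 3*exp(8*r) - 24*exp(7*r) - 80*exp(6*r) + 162*exp(5*r) + 702*exp(4*r) - 1944*exp(2*r) - 2187*exp(r) - 729)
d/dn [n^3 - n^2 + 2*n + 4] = 3*n^2 - 2*n + 2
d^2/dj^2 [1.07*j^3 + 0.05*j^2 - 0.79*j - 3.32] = 6.42*j + 0.1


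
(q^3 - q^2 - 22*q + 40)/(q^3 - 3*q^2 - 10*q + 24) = (q + 5)/(q + 3)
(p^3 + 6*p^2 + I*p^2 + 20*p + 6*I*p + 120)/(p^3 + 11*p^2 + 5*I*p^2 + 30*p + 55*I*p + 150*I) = (p - 4*I)/(p + 5)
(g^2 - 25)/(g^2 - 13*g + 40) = (g + 5)/(g - 8)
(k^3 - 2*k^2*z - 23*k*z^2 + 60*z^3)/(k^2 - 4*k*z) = k + 2*z - 15*z^2/k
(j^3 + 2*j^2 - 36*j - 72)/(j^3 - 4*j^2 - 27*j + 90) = (j^2 + 8*j + 12)/(j^2 + 2*j - 15)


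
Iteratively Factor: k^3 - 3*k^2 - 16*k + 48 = (k - 4)*(k^2 + k - 12) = (k - 4)*(k + 4)*(k - 3)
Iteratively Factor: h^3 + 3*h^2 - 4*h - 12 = (h + 2)*(h^2 + h - 6) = (h - 2)*(h + 2)*(h + 3)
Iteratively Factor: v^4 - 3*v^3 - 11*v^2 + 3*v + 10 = (v - 1)*(v^3 - 2*v^2 - 13*v - 10) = (v - 1)*(v + 2)*(v^2 - 4*v - 5) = (v - 5)*(v - 1)*(v + 2)*(v + 1)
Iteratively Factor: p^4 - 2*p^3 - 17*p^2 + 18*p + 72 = (p + 3)*(p^3 - 5*p^2 - 2*p + 24) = (p - 3)*(p + 3)*(p^2 - 2*p - 8) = (p - 3)*(p + 2)*(p + 3)*(p - 4)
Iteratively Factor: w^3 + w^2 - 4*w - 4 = (w + 1)*(w^2 - 4) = (w + 1)*(w + 2)*(w - 2)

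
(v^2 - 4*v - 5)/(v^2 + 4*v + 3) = (v - 5)/(v + 3)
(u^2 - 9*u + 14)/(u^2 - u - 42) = (u - 2)/(u + 6)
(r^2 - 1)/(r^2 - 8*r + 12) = (r^2 - 1)/(r^2 - 8*r + 12)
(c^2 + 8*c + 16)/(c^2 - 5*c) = (c^2 + 8*c + 16)/(c*(c - 5))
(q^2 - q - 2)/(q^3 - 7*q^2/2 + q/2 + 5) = 2/(2*q - 5)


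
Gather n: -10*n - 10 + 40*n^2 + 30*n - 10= 40*n^2 + 20*n - 20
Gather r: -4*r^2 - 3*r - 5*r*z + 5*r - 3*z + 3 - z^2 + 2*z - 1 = -4*r^2 + r*(2 - 5*z) - z^2 - z + 2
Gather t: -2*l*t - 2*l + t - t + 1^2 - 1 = -2*l*t - 2*l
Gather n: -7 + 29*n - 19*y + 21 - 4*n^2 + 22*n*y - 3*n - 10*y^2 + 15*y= -4*n^2 + n*(22*y + 26) - 10*y^2 - 4*y + 14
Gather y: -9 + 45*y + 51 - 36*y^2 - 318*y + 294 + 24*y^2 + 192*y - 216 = -12*y^2 - 81*y + 120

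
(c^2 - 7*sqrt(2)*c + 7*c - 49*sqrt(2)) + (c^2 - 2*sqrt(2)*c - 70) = 2*c^2 - 9*sqrt(2)*c + 7*c - 70 - 49*sqrt(2)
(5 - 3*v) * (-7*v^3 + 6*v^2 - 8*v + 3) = 21*v^4 - 53*v^3 + 54*v^2 - 49*v + 15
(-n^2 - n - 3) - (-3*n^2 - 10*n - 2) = 2*n^2 + 9*n - 1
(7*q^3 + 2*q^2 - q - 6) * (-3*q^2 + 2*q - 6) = -21*q^5 + 8*q^4 - 35*q^3 + 4*q^2 - 6*q + 36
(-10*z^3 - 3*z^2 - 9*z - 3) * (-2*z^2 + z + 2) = 20*z^5 - 4*z^4 - 5*z^3 - 9*z^2 - 21*z - 6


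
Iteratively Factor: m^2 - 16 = (m - 4)*(m + 4)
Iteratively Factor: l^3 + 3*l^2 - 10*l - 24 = (l + 2)*(l^2 + l - 12) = (l + 2)*(l + 4)*(l - 3)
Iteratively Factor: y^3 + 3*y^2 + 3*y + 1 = (y + 1)*(y^2 + 2*y + 1) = (y + 1)^2*(y + 1)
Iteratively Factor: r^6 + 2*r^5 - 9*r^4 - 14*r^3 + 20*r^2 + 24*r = (r + 3)*(r^5 - r^4 - 6*r^3 + 4*r^2 + 8*r) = (r + 2)*(r + 3)*(r^4 - 3*r^3 + 4*r) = r*(r + 2)*(r + 3)*(r^3 - 3*r^2 + 4) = r*(r - 2)*(r + 2)*(r + 3)*(r^2 - r - 2) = r*(r - 2)*(r + 1)*(r + 2)*(r + 3)*(r - 2)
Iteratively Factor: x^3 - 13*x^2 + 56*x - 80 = (x - 4)*(x^2 - 9*x + 20) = (x - 4)^2*(x - 5)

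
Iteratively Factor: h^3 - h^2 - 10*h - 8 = (h + 1)*(h^2 - 2*h - 8) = (h + 1)*(h + 2)*(h - 4)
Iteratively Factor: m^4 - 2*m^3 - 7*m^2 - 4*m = (m + 1)*(m^3 - 3*m^2 - 4*m) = m*(m + 1)*(m^2 - 3*m - 4) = m*(m - 4)*(m + 1)*(m + 1)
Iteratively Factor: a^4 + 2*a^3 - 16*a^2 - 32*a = (a - 4)*(a^3 + 6*a^2 + 8*a) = (a - 4)*(a + 4)*(a^2 + 2*a) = a*(a - 4)*(a + 4)*(a + 2)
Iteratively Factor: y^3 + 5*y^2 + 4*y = (y)*(y^2 + 5*y + 4) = y*(y + 1)*(y + 4)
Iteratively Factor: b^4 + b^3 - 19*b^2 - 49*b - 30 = (b + 3)*(b^3 - 2*b^2 - 13*b - 10) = (b + 1)*(b + 3)*(b^2 - 3*b - 10) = (b + 1)*(b + 2)*(b + 3)*(b - 5)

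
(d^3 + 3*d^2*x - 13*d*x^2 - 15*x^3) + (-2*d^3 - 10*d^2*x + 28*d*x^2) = -d^3 - 7*d^2*x + 15*d*x^2 - 15*x^3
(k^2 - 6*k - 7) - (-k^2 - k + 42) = 2*k^2 - 5*k - 49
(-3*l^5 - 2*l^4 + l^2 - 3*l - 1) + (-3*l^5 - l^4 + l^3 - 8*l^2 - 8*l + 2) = -6*l^5 - 3*l^4 + l^3 - 7*l^2 - 11*l + 1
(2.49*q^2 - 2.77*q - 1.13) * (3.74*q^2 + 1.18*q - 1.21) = 9.3126*q^4 - 7.4216*q^3 - 10.5077*q^2 + 2.0183*q + 1.3673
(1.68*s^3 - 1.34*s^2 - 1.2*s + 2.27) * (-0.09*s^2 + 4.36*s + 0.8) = -0.1512*s^5 + 7.4454*s^4 - 4.3904*s^3 - 6.5083*s^2 + 8.9372*s + 1.816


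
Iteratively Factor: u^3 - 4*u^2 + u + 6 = (u - 3)*(u^2 - u - 2) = (u - 3)*(u + 1)*(u - 2)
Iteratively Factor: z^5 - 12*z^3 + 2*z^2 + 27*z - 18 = (z - 1)*(z^4 + z^3 - 11*z^2 - 9*z + 18) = (z - 3)*(z - 1)*(z^3 + 4*z^2 + z - 6) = (z - 3)*(z - 1)*(z + 2)*(z^2 + 2*z - 3) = (z - 3)*(z - 1)*(z + 2)*(z + 3)*(z - 1)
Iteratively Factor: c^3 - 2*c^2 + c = (c - 1)*(c^2 - c) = c*(c - 1)*(c - 1)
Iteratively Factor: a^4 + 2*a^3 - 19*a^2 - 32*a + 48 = (a - 4)*(a^3 + 6*a^2 + 5*a - 12) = (a - 4)*(a + 4)*(a^2 + 2*a - 3) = (a - 4)*(a - 1)*(a + 4)*(a + 3)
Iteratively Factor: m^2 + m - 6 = (m - 2)*(m + 3)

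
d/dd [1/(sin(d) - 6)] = -cos(d)/(sin(d) - 6)^2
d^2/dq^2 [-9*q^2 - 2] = -18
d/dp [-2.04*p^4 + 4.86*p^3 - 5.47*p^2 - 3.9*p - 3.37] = -8.16*p^3 + 14.58*p^2 - 10.94*p - 3.9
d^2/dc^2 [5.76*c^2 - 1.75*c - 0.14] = 11.5200000000000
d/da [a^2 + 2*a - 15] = 2*a + 2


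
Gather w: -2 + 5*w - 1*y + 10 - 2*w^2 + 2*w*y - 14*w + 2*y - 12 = -2*w^2 + w*(2*y - 9) + y - 4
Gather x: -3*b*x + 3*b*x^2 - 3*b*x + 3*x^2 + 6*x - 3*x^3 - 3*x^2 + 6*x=3*b*x^2 - 3*x^3 + x*(12 - 6*b)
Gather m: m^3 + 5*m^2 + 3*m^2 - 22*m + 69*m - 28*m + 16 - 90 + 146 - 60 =m^3 + 8*m^2 + 19*m + 12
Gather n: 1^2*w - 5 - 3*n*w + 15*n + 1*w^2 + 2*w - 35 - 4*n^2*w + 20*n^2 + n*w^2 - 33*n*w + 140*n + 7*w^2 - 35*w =n^2*(20 - 4*w) + n*(w^2 - 36*w + 155) + 8*w^2 - 32*w - 40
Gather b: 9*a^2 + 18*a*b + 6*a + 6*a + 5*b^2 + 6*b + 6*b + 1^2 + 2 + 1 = 9*a^2 + 12*a + 5*b^2 + b*(18*a + 12) + 4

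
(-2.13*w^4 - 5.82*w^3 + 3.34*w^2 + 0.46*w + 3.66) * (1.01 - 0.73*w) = 1.5549*w^5 + 2.0973*w^4 - 8.3164*w^3 + 3.0376*w^2 - 2.2072*w + 3.6966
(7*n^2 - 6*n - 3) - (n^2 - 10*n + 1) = 6*n^2 + 4*n - 4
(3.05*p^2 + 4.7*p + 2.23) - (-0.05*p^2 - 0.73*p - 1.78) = 3.1*p^2 + 5.43*p + 4.01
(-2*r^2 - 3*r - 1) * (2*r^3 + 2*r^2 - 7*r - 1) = -4*r^5 - 10*r^4 + 6*r^3 + 21*r^2 + 10*r + 1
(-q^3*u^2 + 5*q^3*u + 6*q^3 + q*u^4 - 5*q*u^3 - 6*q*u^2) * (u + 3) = -q^3*u^3 + 2*q^3*u^2 + 21*q^3*u + 18*q^3 + q*u^5 - 2*q*u^4 - 21*q*u^3 - 18*q*u^2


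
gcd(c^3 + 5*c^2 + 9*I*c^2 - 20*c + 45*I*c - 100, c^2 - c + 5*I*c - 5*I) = c + 5*I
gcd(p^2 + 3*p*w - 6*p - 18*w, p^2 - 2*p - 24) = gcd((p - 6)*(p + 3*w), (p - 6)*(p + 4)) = p - 6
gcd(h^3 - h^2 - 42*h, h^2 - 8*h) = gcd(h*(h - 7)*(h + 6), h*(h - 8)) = h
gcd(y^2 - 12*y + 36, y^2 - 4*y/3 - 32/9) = 1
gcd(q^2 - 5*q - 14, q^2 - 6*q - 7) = q - 7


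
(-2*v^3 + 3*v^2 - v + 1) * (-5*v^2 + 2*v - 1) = 10*v^5 - 19*v^4 + 13*v^3 - 10*v^2 + 3*v - 1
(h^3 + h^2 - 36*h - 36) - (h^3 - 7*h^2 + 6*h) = 8*h^2 - 42*h - 36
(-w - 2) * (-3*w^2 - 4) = 3*w^3 + 6*w^2 + 4*w + 8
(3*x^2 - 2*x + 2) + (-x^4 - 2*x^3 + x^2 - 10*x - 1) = -x^4 - 2*x^3 + 4*x^2 - 12*x + 1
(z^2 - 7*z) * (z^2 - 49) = z^4 - 7*z^3 - 49*z^2 + 343*z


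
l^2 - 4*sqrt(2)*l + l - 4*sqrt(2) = (l + 1)*(l - 4*sqrt(2))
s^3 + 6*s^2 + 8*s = s*(s + 2)*(s + 4)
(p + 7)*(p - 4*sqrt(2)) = p^2 - 4*sqrt(2)*p + 7*p - 28*sqrt(2)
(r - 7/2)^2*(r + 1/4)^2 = r^4 - 13*r^3/2 + 141*r^2/16 + 91*r/16 + 49/64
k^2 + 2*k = k*(k + 2)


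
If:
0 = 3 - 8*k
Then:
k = 3/8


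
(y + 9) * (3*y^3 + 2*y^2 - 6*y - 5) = 3*y^4 + 29*y^3 + 12*y^2 - 59*y - 45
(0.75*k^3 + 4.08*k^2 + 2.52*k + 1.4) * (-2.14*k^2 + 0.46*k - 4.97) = -1.605*k^5 - 8.3862*k^4 - 7.2435*k^3 - 22.1144*k^2 - 11.8804*k - 6.958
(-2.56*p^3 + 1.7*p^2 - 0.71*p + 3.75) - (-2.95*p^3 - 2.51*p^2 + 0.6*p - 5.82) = 0.39*p^3 + 4.21*p^2 - 1.31*p + 9.57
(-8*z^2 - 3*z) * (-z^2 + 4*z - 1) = 8*z^4 - 29*z^3 - 4*z^2 + 3*z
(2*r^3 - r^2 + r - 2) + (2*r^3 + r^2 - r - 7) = 4*r^3 - 9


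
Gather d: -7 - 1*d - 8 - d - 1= -2*d - 16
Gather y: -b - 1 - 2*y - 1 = -b - 2*y - 2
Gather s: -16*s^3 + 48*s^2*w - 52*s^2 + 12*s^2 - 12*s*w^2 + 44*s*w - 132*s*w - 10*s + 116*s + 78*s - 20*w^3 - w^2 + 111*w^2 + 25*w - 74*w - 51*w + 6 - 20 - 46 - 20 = -16*s^3 + s^2*(48*w - 40) + s*(-12*w^2 - 88*w + 184) - 20*w^3 + 110*w^2 - 100*w - 80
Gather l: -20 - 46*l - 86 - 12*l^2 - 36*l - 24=-12*l^2 - 82*l - 130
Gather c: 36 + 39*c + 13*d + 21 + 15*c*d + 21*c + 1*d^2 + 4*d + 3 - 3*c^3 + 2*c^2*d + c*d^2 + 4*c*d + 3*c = -3*c^3 + 2*c^2*d + c*(d^2 + 19*d + 63) + d^2 + 17*d + 60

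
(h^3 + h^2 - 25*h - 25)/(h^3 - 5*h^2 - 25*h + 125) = (h + 1)/(h - 5)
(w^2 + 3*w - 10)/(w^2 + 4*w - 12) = (w + 5)/(w + 6)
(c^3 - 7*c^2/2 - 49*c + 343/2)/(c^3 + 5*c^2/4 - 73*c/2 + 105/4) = 2*(2*c^2 - 21*c + 49)/(4*c^2 - 23*c + 15)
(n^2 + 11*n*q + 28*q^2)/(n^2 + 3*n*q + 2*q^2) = (n^2 + 11*n*q + 28*q^2)/(n^2 + 3*n*q + 2*q^2)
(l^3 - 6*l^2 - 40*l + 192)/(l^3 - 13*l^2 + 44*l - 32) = (l + 6)/(l - 1)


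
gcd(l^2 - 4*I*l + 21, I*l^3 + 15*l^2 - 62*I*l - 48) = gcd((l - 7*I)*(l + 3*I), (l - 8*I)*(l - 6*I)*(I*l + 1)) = 1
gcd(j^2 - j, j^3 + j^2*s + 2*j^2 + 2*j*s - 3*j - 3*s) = j - 1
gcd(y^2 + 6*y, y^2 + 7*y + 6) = y + 6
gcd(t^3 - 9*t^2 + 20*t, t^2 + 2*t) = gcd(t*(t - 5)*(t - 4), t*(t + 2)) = t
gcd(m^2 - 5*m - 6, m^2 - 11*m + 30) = m - 6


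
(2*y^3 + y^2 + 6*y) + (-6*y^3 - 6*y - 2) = -4*y^3 + y^2 - 2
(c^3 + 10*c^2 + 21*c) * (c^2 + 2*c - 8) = c^5 + 12*c^4 + 33*c^3 - 38*c^2 - 168*c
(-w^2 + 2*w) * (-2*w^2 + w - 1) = 2*w^4 - 5*w^3 + 3*w^2 - 2*w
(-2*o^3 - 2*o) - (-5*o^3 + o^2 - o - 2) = 3*o^3 - o^2 - o + 2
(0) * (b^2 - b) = 0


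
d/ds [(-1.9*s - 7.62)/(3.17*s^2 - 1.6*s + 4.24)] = (6.023*s^2 + 48.3108*s - 20.248)/(10.0489*s^4 - 10.144*s^3 + 29.4416*s^2 - 13.568*s + 17.9776)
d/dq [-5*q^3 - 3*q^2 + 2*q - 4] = -15*q^2 - 6*q + 2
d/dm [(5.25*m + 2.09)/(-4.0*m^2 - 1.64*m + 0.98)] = (21.0*m^2 + 16.72*m + 8.5726)/(16.0*m^4 + 13.12*m^3 - 5.1504*m^2 - 3.2144*m + 0.9604)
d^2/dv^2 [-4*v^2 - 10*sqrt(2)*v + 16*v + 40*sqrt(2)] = -8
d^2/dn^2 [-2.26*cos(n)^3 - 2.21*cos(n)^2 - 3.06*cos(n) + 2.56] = 4.755*cos(n) + 4.42*cos(2*n) + 5.085*cos(3*n)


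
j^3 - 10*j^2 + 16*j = j*(j - 8)*(j - 2)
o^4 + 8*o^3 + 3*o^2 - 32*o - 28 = (o - 2)*(o + 1)*(o + 2)*(o + 7)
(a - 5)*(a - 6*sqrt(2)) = a^2 - 6*sqrt(2)*a - 5*a + 30*sqrt(2)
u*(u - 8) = u^2 - 8*u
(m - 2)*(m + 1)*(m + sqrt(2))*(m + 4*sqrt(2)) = m^4 - m^3 + 5*sqrt(2)*m^3 - 5*sqrt(2)*m^2 + 6*m^2 - 10*sqrt(2)*m - 8*m - 16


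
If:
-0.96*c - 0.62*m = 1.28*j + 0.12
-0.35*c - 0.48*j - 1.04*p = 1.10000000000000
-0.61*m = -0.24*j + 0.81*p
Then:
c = -27.2822551499819*p - 22.3035778821829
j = 17.7266443801952*p + 13.971358872425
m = 5.64654860860137*p + 5.4969280809541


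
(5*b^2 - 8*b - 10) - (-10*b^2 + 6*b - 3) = 15*b^2 - 14*b - 7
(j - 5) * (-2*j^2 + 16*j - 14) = -2*j^3 + 26*j^2 - 94*j + 70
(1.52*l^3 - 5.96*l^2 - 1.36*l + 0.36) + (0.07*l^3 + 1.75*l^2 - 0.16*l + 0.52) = 1.59*l^3 - 4.21*l^2 - 1.52*l + 0.88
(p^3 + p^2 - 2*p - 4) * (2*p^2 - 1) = 2*p^5 + 2*p^4 - 5*p^3 - 9*p^2 + 2*p + 4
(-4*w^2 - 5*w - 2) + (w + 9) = -4*w^2 - 4*w + 7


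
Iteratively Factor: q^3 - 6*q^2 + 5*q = (q - 1)*(q^2 - 5*q) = (q - 5)*(q - 1)*(q)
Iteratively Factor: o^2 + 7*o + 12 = (o + 3)*(o + 4)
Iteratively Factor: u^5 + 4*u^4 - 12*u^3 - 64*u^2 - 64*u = (u + 2)*(u^4 + 2*u^3 - 16*u^2 - 32*u) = (u - 4)*(u + 2)*(u^3 + 6*u^2 + 8*u) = u*(u - 4)*(u + 2)*(u^2 + 6*u + 8) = u*(u - 4)*(u + 2)^2*(u + 4)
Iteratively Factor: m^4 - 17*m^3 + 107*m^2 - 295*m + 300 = (m - 4)*(m^3 - 13*m^2 + 55*m - 75) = (m - 5)*(m - 4)*(m^2 - 8*m + 15) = (m - 5)*(m - 4)*(m - 3)*(m - 5)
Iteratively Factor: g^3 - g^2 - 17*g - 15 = (g - 5)*(g^2 + 4*g + 3) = (g - 5)*(g + 1)*(g + 3)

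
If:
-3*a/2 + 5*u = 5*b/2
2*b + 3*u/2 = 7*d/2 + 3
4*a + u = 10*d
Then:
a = 103*u/52 - 15/13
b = 211*u/260 + 9/13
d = 58*u/65 - 6/13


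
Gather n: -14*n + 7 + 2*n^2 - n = 2*n^2 - 15*n + 7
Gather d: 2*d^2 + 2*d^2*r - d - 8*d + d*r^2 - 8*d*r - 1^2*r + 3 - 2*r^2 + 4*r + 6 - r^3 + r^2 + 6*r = d^2*(2*r + 2) + d*(r^2 - 8*r - 9) - r^3 - r^2 + 9*r + 9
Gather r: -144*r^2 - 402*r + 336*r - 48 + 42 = -144*r^2 - 66*r - 6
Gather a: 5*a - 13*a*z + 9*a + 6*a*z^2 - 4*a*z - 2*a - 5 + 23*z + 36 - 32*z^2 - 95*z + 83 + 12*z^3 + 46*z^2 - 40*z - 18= a*(6*z^2 - 17*z + 12) + 12*z^3 + 14*z^2 - 112*z + 96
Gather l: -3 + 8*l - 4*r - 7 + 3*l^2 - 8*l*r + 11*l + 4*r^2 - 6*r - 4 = 3*l^2 + l*(19 - 8*r) + 4*r^2 - 10*r - 14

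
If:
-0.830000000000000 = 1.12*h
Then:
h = -0.74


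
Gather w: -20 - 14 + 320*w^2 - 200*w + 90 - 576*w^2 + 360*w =-256*w^2 + 160*w + 56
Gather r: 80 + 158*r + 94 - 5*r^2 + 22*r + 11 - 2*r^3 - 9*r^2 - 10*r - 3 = -2*r^3 - 14*r^2 + 170*r + 182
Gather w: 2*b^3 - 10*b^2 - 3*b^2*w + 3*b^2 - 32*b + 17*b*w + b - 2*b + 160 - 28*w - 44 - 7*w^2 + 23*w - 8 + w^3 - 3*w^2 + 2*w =2*b^3 - 7*b^2 - 33*b + w^3 - 10*w^2 + w*(-3*b^2 + 17*b - 3) + 108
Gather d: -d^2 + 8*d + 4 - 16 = -d^2 + 8*d - 12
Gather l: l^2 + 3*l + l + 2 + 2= l^2 + 4*l + 4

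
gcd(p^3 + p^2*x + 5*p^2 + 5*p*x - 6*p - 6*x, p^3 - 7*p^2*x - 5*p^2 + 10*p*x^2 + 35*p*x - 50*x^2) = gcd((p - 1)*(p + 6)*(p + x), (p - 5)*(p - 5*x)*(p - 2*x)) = 1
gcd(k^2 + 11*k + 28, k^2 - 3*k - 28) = k + 4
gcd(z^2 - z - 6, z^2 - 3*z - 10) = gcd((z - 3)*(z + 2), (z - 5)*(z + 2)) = z + 2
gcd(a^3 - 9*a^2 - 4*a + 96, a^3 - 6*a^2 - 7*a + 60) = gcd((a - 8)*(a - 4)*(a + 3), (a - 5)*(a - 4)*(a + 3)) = a^2 - a - 12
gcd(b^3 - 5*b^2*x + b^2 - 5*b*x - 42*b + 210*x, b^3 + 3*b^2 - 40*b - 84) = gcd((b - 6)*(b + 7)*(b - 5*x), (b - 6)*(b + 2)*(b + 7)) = b^2 + b - 42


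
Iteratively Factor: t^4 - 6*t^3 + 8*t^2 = (t)*(t^3 - 6*t^2 + 8*t) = t^2*(t^2 - 6*t + 8) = t^2*(t - 2)*(t - 4)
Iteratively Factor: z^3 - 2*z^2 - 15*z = (z - 5)*(z^2 + 3*z) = z*(z - 5)*(z + 3)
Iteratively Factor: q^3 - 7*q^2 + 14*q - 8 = (q - 2)*(q^2 - 5*q + 4) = (q - 2)*(q - 1)*(q - 4)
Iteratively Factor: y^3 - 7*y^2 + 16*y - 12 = (y - 2)*(y^2 - 5*y + 6) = (y - 2)^2*(y - 3)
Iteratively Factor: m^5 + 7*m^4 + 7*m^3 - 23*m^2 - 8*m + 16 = (m + 1)*(m^4 + 6*m^3 + m^2 - 24*m + 16) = (m - 1)*(m + 1)*(m^3 + 7*m^2 + 8*m - 16) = (m - 1)*(m + 1)*(m + 4)*(m^2 + 3*m - 4) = (m - 1)*(m + 1)*(m + 4)^2*(m - 1)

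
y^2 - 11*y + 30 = (y - 6)*(y - 5)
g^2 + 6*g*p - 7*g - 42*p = (g - 7)*(g + 6*p)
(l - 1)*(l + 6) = l^2 + 5*l - 6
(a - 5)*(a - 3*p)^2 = a^3 - 6*a^2*p - 5*a^2 + 9*a*p^2 + 30*a*p - 45*p^2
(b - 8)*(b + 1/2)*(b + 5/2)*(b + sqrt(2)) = b^4 - 5*b^3 + sqrt(2)*b^3 - 91*b^2/4 - 5*sqrt(2)*b^2 - 91*sqrt(2)*b/4 - 10*b - 10*sqrt(2)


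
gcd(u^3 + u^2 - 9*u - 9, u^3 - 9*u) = u^2 - 9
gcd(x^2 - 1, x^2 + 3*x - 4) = x - 1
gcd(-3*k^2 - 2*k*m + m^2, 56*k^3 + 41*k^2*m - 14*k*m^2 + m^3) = k + m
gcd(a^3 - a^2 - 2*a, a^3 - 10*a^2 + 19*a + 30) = a + 1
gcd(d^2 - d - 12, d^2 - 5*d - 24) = d + 3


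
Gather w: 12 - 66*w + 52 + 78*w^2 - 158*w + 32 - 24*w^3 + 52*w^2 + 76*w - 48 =-24*w^3 + 130*w^2 - 148*w + 48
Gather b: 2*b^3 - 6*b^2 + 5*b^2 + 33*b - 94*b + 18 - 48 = 2*b^3 - b^2 - 61*b - 30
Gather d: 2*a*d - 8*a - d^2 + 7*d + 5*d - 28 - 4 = -8*a - d^2 + d*(2*a + 12) - 32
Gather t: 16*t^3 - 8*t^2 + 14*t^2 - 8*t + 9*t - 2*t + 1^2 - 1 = 16*t^3 + 6*t^2 - t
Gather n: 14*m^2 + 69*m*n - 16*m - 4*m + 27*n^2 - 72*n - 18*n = 14*m^2 - 20*m + 27*n^2 + n*(69*m - 90)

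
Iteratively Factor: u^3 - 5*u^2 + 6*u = (u - 2)*(u^2 - 3*u) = u*(u - 2)*(u - 3)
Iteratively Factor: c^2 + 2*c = (c)*(c + 2)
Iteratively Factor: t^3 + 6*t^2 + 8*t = (t)*(t^2 + 6*t + 8) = t*(t + 2)*(t + 4)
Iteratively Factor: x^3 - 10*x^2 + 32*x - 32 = (x - 2)*(x^2 - 8*x + 16) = (x - 4)*(x - 2)*(x - 4)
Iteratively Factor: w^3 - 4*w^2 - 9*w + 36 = (w - 4)*(w^2 - 9) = (w - 4)*(w - 3)*(w + 3)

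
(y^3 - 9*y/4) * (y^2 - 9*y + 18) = y^5 - 9*y^4 + 63*y^3/4 + 81*y^2/4 - 81*y/2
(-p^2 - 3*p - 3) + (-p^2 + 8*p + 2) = -2*p^2 + 5*p - 1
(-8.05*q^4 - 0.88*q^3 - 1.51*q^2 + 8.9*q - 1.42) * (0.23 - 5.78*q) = 46.529*q^5 + 3.2349*q^4 + 8.5254*q^3 - 51.7893*q^2 + 10.2546*q - 0.3266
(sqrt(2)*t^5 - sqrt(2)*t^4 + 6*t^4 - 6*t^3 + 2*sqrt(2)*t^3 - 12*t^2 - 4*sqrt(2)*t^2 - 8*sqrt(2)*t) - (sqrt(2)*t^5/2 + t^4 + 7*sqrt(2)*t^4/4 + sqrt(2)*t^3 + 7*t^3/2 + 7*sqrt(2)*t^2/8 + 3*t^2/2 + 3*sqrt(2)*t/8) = sqrt(2)*t^5/2 - 11*sqrt(2)*t^4/4 + 5*t^4 - 19*t^3/2 + sqrt(2)*t^3 - 27*t^2/2 - 39*sqrt(2)*t^2/8 - 67*sqrt(2)*t/8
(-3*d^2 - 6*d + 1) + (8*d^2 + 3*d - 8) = 5*d^2 - 3*d - 7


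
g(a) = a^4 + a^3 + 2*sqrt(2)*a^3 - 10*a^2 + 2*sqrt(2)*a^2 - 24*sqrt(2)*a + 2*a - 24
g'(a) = 4*a^3 + 3*a^2 + 6*sqrt(2)*a^2 - 20*a + 4*sqrt(2)*a - 24*sqrt(2) + 2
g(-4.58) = 44.06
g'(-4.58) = -109.62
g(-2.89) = -14.24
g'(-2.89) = 8.89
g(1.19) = -63.71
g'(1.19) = -26.00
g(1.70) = -71.86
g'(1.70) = -3.48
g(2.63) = -40.12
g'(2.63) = 82.54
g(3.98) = 227.55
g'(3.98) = 345.08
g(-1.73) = -1.07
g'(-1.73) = 6.54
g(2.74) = -30.24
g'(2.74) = 97.27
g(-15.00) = 36545.57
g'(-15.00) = -10732.61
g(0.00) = -24.00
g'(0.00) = -31.94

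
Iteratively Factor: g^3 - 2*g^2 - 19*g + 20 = (g - 1)*(g^2 - g - 20) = (g - 1)*(g + 4)*(g - 5)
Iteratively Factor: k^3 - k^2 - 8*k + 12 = (k + 3)*(k^2 - 4*k + 4) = (k - 2)*(k + 3)*(k - 2)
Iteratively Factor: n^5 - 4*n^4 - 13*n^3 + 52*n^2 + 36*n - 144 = (n - 4)*(n^4 - 13*n^2 + 36) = (n - 4)*(n - 2)*(n^3 + 2*n^2 - 9*n - 18) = (n - 4)*(n - 2)*(n + 3)*(n^2 - n - 6) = (n - 4)*(n - 2)*(n + 2)*(n + 3)*(n - 3)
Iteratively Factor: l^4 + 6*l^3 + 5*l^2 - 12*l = (l + 4)*(l^3 + 2*l^2 - 3*l) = l*(l + 4)*(l^2 + 2*l - 3) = l*(l + 3)*(l + 4)*(l - 1)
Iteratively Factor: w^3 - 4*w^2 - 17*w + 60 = (w - 5)*(w^2 + w - 12) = (w - 5)*(w - 3)*(w + 4)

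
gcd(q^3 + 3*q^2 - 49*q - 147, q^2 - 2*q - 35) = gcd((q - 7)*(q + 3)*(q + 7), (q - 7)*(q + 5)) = q - 7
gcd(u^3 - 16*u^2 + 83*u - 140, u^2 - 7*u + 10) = u - 5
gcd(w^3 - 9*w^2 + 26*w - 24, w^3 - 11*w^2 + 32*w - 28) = w - 2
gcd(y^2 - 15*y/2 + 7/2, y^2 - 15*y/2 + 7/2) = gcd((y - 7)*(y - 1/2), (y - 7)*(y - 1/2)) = y^2 - 15*y/2 + 7/2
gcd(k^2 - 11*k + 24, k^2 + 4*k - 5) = 1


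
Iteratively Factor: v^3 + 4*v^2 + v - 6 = (v + 2)*(v^2 + 2*v - 3) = (v + 2)*(v + 3)*(v - 1)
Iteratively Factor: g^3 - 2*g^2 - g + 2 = (g - 1)*(g^2 - g - 2) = (g - 2)*(g - 1)*(g + 1)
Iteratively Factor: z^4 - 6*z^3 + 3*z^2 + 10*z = (z)*(z^3 - 6*z^2 + 3*z + 10) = z*(z - 2)*(z^2 - 4*z - 5) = z*(z - 5)*(z - 2)*(z + 1)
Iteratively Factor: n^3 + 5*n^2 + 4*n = (n + 4)*(n^2 + n) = n*(n + 4)*(n + 1)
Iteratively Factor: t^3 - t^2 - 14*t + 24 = (t - 3)*(t^2 + 2*t - 8) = (t - 3)*(t + 4)*(t - 2)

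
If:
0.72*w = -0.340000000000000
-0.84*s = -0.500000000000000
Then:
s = 0.60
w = -0.47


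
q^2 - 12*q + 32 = (q - 8)*(q - 4)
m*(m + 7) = m^2 + 7*m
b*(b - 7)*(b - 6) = b^3 - 13*b^2 + 42*b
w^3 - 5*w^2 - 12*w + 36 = (w - 6)*(w - 2)*(w + 3)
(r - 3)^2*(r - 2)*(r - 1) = r^4 - 9*r^3 + 29*r^2 - 39*r + 18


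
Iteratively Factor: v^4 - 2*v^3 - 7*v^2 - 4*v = (v + 1)*(v^3 - 3*v^2 - 4*v) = (v + 1)^2*(v^2 - 4*v) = (v - 4)*(v + 1)^2*(v)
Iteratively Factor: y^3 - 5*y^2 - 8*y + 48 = (y + 3)*(y^2 - 8*y + 16) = (y - 4)*(y + 3)*(y - 4)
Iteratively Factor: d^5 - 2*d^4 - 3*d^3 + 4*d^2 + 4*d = (d + 1)*(d^4 - 3*d^3 + 4*d) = (d - 2)*(d + 1)*(d^3 - d^2 - 2*d) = (d - 2)^2*(d + 1)*(d^2 + d) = (d - 2)^2*(d + 1)^2*(d)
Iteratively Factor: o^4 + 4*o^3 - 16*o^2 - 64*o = (o)*(o^3 + 4*o^2 - 16*o - 64) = o*(o + 4)*(o^2 - 16) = o*(o - 4)*(o + 4)*(o + 4)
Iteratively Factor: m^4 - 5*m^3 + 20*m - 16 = (m - 4)*(m^3 - m^2 - 4*m + 4) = (m - 4)*(m - 1)*(m^2 - 4) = (m - 4)*(m - 2)*(m - 1)*(m + 2)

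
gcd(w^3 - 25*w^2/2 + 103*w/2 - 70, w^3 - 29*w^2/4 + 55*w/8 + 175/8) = w^2 - 17*w/2 + 35/2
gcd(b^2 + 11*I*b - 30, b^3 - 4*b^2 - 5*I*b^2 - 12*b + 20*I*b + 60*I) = 1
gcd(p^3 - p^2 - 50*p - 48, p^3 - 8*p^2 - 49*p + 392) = p - 8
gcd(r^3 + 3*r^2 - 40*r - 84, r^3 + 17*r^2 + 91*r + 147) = r + 7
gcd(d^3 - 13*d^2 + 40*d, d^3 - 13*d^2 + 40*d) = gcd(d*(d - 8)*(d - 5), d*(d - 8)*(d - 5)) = d^3 - 13*d^2 + 40*d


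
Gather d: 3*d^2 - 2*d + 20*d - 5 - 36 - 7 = 3*d^2 + 18*d - 48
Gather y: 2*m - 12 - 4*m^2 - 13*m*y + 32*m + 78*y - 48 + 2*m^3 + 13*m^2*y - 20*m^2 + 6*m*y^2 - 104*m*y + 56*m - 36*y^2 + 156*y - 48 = 2*m^3 - 24*m^2 + 90*m + y^2*(6*m - 36) + y*(13*m^2 - 117*m + 234) - 108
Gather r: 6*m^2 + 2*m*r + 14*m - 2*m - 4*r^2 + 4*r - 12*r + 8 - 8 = 6*m^2 + 12*m - 4*r^2 + r*(2*m - 8)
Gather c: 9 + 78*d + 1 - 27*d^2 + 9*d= -27*d^2 + 87*d + 10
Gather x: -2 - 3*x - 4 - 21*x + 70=64 - 24*x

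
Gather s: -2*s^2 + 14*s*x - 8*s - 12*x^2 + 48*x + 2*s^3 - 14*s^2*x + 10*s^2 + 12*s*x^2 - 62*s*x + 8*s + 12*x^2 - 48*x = 2*s^3 + s^2*(8 - 14*x) + s*(12*x^2 - 48*x)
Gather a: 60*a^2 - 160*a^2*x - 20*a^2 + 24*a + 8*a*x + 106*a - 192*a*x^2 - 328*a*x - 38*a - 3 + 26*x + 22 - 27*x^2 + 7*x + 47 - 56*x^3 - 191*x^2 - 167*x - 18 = a^2*(40 - 160*x) + a*(-192*x^2 - 320*x + 92) - 56*x^3 - 218*x^2 - 134*x + 48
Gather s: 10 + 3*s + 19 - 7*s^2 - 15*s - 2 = -7*s^2 - 12*s + 27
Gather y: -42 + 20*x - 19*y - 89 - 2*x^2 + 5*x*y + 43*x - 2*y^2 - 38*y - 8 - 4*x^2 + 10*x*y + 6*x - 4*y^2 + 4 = -6*x^2 + 69*x - 6*y^2 + y*(15*x - 57) - 135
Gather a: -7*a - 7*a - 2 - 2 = -14*a - 4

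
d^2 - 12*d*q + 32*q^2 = (d - 8*q)*(d - 4*q)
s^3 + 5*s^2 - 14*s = s*(s - 2)*(s + 7)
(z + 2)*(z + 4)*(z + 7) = z^3 + 13*z^2 + 50*z + 56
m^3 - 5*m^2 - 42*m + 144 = (m - 8)*(m - 3)*(m + 6)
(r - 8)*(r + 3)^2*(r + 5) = r^4 + 3*r^3 - 49*r^2 - 267*r - 360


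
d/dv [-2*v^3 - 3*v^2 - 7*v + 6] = -6*v^2 - 6*v - 7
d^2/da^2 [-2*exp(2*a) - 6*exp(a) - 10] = (-8*exp(a) - 6)*exp(a)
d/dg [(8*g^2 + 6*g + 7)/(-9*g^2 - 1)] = 2*(27*g^2 + 55*g - 3)/(81*g^4 + 18*g^2 + 1)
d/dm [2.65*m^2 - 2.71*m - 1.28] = 5.3*m - 2.71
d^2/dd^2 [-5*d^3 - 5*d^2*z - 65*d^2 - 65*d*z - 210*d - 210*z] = -30*d - 10*z - 130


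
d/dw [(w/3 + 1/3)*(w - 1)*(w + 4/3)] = w^2 + 8*w/9 - 1/3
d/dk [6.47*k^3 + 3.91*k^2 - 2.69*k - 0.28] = 19.41*k^2 + 7.82*k - 2.69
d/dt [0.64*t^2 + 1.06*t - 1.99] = 1.28*t + 1.06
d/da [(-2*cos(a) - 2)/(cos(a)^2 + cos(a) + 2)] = 2*(sin(a)^2 - 2*cos(a))*sin(a)/(cos(a)^2 + cos(a) + 2)^2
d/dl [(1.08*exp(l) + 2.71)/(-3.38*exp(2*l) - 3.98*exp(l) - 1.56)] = (3.6504*exp(2*l) + 18.3196*exp(l) + 9.101)*exp(l)/(11.4244*exp(4*l) + 26.9048*exp(3*l) + 26.386*exp(2*l) + 12.4176*exp(l) + 2.4336)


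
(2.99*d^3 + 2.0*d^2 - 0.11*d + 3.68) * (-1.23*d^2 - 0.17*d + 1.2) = -3.6777*d^5 - 2.9683*d^4 + 3.3833*d^3 - 2.1077*d^2 - 0.7576*d + 4.416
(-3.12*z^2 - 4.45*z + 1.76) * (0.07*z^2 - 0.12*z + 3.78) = -0.2184*z^4 + 0.0629*z^3 - 11.1364*z^2 - 17.0322*z + 6.6528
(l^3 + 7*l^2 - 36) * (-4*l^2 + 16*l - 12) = -4*l^5 - 12*l^4 + 100*l^3 + 60*l^2 - 576*l + 432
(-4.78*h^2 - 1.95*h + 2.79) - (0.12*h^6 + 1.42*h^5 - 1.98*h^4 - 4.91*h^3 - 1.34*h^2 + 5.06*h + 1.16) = -0.12*h^6 - 1.42*h^5 + 1.98*h^4 + 4.91*h^3 - 3.44*h^2 - 7.01*h + 1.63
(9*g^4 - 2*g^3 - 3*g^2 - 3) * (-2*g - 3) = -18*g^5 - 23*g^4 + 12*g^3 + 9*g^2 + 6*g + 9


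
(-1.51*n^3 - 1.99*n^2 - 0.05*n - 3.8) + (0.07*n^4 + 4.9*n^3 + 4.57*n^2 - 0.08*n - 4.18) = 0.07*n^4 + 3.39*n^3 + 2.58*n^2 - 0.13*n - 7.98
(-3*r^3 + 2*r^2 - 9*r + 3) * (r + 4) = -3*r^4 - 10*r^3 - r^2 - 33*r + 12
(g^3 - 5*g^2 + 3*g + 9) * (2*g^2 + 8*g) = 2*g^5 - 2*g^4 - 34*g^3 + 42*g^2 + 72*g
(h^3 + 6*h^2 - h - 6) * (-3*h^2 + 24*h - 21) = -3*h^5 + 6*h^4 + 126*h^3 - 132*h^2 - 123*h + 126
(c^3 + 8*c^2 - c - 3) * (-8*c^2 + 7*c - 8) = -8*c^5 - 57*c^4 + 56*c^3 - 47*c^2 - 13*c + 24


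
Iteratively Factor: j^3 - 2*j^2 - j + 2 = (j + 1)*(j^2 - 3*j + 2) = (j - 2)*(j + 1)*(j - 1)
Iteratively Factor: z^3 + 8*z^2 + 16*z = (z)*(z^2 + 8*z + 16) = z*(z + 4)*(z + 4)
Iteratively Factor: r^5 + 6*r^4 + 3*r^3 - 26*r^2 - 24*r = (r + 4)*(r^4 + 2*r^3 - 5*r^2 - 6*r) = r*(r + 4)*(r^3 + 2*r^2 - 5*r - 6) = r*(r + 3)*(r + 4)*(r^2 - r - 2) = r*(r - 2)*(r + 3)*(r + 4)*(r + 1)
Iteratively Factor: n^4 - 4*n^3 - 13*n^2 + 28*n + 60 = (n - 5)*(n^3 + n^2 - 8*n - 12) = (n - 5)*(n - 3)*(n^2 + 4*n + 4) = (n - 5)*(n - 3)*(n + 2)*(n + 2)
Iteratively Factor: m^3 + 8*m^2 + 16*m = (m + 4)*(m^2 + 4*m) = (m + 4)^2*(m)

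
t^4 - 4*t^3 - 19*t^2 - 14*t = t*(t - 7)*(t + 1)*(t + 2)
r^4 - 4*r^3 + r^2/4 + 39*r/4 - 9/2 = (r - 3)*(r - 2)*(r - 1/2)*(r + 3/2)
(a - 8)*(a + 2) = a^2 - 6*a - 16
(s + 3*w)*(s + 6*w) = s^2 + 9*s*w + 18*w^2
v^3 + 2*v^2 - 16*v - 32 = (v - 4)*(v + 2)*(v + 4)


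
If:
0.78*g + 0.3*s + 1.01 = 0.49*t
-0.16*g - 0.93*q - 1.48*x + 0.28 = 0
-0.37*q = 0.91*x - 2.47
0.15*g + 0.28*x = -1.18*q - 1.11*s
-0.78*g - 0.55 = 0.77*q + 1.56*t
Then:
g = -1.49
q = -10.66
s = 9.75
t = 5.65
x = 7.05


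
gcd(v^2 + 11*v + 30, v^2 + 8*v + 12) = v + 6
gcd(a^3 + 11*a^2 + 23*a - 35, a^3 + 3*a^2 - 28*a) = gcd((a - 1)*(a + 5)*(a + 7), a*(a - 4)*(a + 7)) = a + 7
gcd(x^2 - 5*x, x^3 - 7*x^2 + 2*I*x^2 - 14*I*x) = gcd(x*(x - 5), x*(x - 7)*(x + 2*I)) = x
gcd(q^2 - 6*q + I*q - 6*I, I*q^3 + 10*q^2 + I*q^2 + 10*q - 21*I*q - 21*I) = 1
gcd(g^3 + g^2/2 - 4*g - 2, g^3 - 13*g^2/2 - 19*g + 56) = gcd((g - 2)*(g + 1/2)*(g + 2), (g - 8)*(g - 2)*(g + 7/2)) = g - 2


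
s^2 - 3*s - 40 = (s - 8)*(s + 5)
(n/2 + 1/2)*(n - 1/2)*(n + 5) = n^3/2 + 11*n^2/4 + n - 5/4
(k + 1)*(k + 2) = k^2 + 3*k + 2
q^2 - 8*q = q*(q - 8)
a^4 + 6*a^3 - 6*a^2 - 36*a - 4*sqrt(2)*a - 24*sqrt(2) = (a + 6)*(a - 2*sqrt(2))*(a + sqrt(2))^2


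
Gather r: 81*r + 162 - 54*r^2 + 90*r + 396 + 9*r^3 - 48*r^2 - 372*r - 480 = 9*r^3 - 102*r^2 - 201*r + 78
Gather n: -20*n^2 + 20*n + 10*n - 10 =-20*n^2 + 30*n - 10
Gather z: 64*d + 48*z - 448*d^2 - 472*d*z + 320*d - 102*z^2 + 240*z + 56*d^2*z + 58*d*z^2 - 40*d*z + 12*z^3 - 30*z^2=-448*d^2 + 384*d + 12*z^3 + z^2*(58*d - 132) + z*(56*d^2 - 512*d + 288)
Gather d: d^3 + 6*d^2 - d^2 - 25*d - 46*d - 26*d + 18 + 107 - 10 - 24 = d^3 + 5*d^2 - 97*d + 91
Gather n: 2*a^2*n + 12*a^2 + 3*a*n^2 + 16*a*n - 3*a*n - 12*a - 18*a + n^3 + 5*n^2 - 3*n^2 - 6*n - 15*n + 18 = 12*a^2 - 30*a + n^3 + n^2*(3*a + 2) + n*(2*a^2 + 13*a - 21) + 18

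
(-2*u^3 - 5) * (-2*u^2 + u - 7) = 4*u^5 - 2*u^4 + 14*u^3 + 10*u^2 - 5*u + 35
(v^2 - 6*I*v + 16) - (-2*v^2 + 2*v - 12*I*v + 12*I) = 3*v^2 - 2*v + 6*I*v + 16 - 12*I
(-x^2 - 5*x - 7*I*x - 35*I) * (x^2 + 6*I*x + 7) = -x^4 - 5*x^3 - 13*I*x^3 + 35*x^2 - 65*I*x^2 + 175*x - 49*I*x - 245*I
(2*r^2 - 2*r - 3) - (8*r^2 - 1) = -6*r^2 - 2*r - 2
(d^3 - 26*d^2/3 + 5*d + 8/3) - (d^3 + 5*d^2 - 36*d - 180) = -41*d^2/3 + 41*d + 548/3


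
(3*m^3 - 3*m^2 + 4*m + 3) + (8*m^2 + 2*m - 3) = 3*m^3 + 5*m^2 + 6*m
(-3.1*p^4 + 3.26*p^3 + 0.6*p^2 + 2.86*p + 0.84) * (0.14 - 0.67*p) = 2.077*p^5 - 2.6182*p^4 + 0.0544*p^3 - 1.8322*p^2 - 0.1624*p + 0.1176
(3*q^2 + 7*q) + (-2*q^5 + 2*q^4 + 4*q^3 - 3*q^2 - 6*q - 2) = -2*q^5 + 2*q^4 + 4*q^3 + q - 2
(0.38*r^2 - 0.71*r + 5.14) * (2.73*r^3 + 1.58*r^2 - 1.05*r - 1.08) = 1.0374*r^5 - 1.3379*r^4 + 12.5114*r^3 + 8.4563*r^2 - 4.6302*r - 5.5512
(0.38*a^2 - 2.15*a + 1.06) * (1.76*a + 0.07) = 0.6688*a^3 - 3.7574*a^2 + 1.7151*a + 0.0742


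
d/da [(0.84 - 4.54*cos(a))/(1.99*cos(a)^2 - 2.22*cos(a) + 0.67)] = (-9.0346*cos(a)^2 + 3.3432*cos(a) + 1.177)*sin(a)/(3.9601*cos(a)^4 - 8.8356*cos(a)^3 + 7.595*cos(a)^2 - 2.9748*cos(a) + 0.4489)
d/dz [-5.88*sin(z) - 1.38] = -5.88*cos(z)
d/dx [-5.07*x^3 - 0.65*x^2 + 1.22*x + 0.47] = -15.21*x^2 - 1.3*x + 1.22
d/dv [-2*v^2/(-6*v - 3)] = 4*v*(v + 1)/(3*(4*v^2 + 4*v + 1))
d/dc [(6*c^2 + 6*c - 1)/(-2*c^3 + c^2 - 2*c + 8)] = 2*(6*c^4 + 12*c^3 - 12*c^2 + 49*c + 23)/(4*c^6 - 4*c^5 + 9*c^4 - 36*c^3 + 20*c^2 - 32*c + 64)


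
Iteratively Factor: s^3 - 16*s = (s)*(s^2 - 16) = s*(s + 4)*(s - 4)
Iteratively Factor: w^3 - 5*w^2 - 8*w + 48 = (w - 4)*(w^2 - w - 12) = (w - 4)^2*(w + 3)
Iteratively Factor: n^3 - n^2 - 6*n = (n + 2)*(n^2 - 3*n) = n*(n + 2)*(n - 3)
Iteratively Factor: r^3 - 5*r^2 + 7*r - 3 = (r - 3)*(r^2 - 2*r + 1) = (r - 3)*(r - 1)*(r - 1)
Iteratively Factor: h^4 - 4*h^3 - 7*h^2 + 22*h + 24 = (h - 4)*(h^3 - 7*h - 6) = (h - 4)*(h + 1)*(h^2 - h - 6) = (h - 4)*(h - 3)*(h + 1)*(h + 2)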